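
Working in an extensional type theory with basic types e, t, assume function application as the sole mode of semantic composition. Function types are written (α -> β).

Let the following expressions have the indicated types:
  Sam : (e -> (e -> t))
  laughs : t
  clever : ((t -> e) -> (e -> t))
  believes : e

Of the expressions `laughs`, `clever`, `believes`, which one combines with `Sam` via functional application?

laughs : t — does not combine with Sam.
clever : ((t -> e) -> (e -> t)) — does not combine with Sam.
believes — combines: Sam : (e -> (e -> t)) takes believes : e as argument, giving (e -> t).

believes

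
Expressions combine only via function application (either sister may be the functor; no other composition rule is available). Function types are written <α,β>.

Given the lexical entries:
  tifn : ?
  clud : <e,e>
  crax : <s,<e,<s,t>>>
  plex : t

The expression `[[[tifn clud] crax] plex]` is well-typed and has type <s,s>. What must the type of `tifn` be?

<<e,e>,<<s,<e,<s,t>>>,<t,<s,s>>>>

For [[[tifn clud] crax] plex] to have type <s,s> with plex of type t, [[tifn clud] crax] must be the function: [[tifn clud] crax] : <t,<s,s>>.
For [[tifn clud] crax] to have type <t,<s,s>> with crax of type <s,<e,<s,t>>>, [tifn clud] must be the function: [tifn clud] : <<s,<e,<s,t>>>,<t,<s,s>>>.
For [tifn clud] to have type <<s,<e,<s,t>>>,<t,<s,s>>> with clud of type <e,e>, tifn must be the function: tifn : <<e,e>,<<s,<e,<s,t>>>,<t,<s,s>>>>.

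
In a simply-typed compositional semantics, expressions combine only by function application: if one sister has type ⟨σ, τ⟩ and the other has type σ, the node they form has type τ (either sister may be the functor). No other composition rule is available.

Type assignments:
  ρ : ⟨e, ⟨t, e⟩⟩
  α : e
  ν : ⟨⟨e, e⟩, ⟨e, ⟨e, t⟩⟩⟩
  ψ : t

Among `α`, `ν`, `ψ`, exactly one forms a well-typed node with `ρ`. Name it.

α — combines: ρ : ⟨e, ⟨t, e⟩⟩ takes α : e as argument, giving ⟨t, e⟩.
ν : ⟨⟨e, e⟩, ⟨e, ⟨e, t⟩⟩⟩ — no; ρ wants e, and ν wants ⟨e, e⟩.
ψ : t — no; ρ wants e, and ψ wants nothing (atomic).

α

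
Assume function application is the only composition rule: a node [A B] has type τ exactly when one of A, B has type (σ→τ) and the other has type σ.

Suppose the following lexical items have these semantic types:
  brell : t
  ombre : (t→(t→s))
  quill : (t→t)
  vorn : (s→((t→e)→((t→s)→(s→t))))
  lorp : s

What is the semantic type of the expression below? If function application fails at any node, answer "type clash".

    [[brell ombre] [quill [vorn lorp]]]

[brell ombre]: functor ombre : (t→(t→s)), argument brell : t; result (t→s).
[vorn lorp]: functor vorn : (s→((t→e)→((t→s)→(s→t)))), argument lorp : s; result ((t→e)→((t→s)→(s→t))).
At [quill [vorn lorp]]: neither (t→t) nor ((t→e)→((t→s)→(s→t))) can take the other as argument; the node is ill-typed.

type clash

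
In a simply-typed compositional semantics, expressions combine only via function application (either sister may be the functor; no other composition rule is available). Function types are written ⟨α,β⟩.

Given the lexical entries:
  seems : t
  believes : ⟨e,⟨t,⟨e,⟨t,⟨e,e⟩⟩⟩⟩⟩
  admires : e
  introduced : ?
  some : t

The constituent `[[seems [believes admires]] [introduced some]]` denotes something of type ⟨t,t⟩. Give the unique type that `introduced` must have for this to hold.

For [[seems [believes admires]] [introduced some]] to have type ⟨t,t⟩ with [seems [believes admires]] of type ⟨e,⟨t,⟨e,e⟩⟩⟩, [introduced some] must be the function: [introduced some] : ⟨⟨e,⟨t,⟨e,e⟩⟩⟩,⟨t,t⟩⟩.
For [introduced some] to have type ⟨⟨e,⟨t,⟨e,e⟩⟩⟩,⟨t,t⟩⟩ with some of type t, introduced must be the function: introduced : ⟨t,⟨⟨e,⟨t,⟨e,e⟩⟩⟩,⟨t,t⟩⟩⟩.

⟨t,⟨⟨e,⟨t,⟨e,e⟩⟩⟩,⟨t,t⟩⟩⟩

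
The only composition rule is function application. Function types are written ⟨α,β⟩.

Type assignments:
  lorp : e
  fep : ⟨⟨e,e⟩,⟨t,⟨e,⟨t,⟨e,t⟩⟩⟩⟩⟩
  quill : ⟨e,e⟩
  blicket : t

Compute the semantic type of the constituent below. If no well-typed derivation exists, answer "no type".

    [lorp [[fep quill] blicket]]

⟨t,⟨e,t⟩⟩

[fep quill]: fep is ⟨⟨e,e⟩,⟨t,⟨e,⟨t,⟨e,t⟩⟩⟩⟩⟩, quill is ⟨e,e⟩; result ⟨t,⟨e,⟨t,⟨e,t⟩⟩⟩⟩.
[[fep quill] blicket]: [fep quill] is ⟨t,⟨e,⟨t,⟨e,t⟩⟩⟩⟩, blicket is t; result ⟨e,⟨t,⟨e,t⟩⟩⟩.
[lorp [[fep quill] blicket]]: [[fep quill] blicket] is ⟨e,⟨t,⟨e,t⟩⟩⟩, lorp is e; result ⟨t,⟨e,t⟩⟩.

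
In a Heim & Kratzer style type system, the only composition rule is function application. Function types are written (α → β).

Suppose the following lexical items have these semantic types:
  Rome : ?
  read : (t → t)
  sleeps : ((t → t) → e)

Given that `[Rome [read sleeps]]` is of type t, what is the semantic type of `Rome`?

At [Rome [read sleeps]] (required: t): [read sleeps] is e, which is not a function with range t; hence Rome is the functor — type (e → t).

(e → t)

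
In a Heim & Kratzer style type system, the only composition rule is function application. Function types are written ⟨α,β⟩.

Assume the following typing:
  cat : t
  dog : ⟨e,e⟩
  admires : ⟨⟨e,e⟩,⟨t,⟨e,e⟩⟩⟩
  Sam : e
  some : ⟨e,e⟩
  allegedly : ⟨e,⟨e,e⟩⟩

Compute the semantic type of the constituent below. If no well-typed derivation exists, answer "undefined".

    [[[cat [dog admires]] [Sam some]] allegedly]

At [dog admires], admires : ⟨⟨e,e⟩,⟨t,⟨e,e⟩⟩⟩ takes dog : ⟨e,e⟩, giving ⟨t,⟨e,e⟩⟩.
At [cat [dog admires]], [dog admires] : ⟨t,⟨e,e⟩⟩ takes cat : t, giving ⟨e,e⟩.
At [Sam some], some : ⟨e,e⟩ takes Sam : e, giving e.
At [[cat [dog admires]] [Sam some]], [cat [dog admires]] : ⟨e,e⟩ takes [Sam some] : e, giving e.
At [[[cat [dog admires]] [Sam some]] allegedly], allegedly : ⟨e,⟨e,e⟩⟩ takes [[cat [dog admires]] [Sam some]] : e, giving ⟨e,e⟩.

⟨e,e⟩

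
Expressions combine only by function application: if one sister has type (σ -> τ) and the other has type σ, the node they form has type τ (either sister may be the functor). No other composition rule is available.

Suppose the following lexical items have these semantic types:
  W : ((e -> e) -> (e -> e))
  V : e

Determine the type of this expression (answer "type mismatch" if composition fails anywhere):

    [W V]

At [W V]: neither ((e -> e) -> (e -> e)) nor e can take the other as argument; the node is ill-typed.

type mismatch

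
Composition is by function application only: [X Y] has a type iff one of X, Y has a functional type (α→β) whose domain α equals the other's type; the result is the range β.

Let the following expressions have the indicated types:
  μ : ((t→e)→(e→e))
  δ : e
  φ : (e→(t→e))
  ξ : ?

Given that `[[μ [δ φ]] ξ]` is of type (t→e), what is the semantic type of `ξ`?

[[μ [δ φ]] ξ] is required to be (t→e). [μ [δ φ]] : (e→e) cannot yield (t→e) as functor, so ξ : ((e→e)→(t→e)).

((e→e)→(t→e))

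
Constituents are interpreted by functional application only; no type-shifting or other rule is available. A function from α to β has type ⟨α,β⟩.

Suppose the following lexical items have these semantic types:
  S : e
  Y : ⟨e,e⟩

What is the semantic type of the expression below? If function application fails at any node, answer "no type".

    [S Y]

e

[S Y]: Y is ⟨e,e⟩, S is e; result e.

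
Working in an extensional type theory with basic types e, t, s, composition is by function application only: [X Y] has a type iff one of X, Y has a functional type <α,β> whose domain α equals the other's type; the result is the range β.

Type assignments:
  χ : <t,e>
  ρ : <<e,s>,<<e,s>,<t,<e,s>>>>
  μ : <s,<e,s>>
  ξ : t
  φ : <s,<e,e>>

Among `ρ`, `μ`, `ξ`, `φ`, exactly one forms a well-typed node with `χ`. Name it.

ρ : <<e,s>,<<e,s>,<t,<e,s>>>> — neither side's domain matches the other.
μ : <s,<e,s>> — neither side's domain matches the other.
ξ — combines: χ : <t,e> takes ξ : t as argument, giving e.
φ : <s,<e,e>> — neither side's domain matches the other.

ξ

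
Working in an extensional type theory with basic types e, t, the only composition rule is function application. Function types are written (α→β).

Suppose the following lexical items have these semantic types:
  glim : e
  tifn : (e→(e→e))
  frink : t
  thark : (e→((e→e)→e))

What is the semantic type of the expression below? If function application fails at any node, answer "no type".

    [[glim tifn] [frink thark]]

[glim tifn] — tifn of type (e→(e→e)) combines with glim of type e: type (e→e).
At [frink thark]: neither t nor (e→((e→e)→e)) can take the other as argument; the node is ill-typed.

no type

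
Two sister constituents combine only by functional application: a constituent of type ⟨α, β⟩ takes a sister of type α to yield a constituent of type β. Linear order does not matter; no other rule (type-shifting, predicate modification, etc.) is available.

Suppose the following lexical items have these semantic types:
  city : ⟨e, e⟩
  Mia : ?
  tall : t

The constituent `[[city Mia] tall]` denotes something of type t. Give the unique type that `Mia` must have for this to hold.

For [[city Mia] tall] to have type t with tall of type t, [city Mia] must be the function: [city Mia] : ⟨t, t⟩.
For [city Mia] to have type ⟨t, t⟩ with city of type ⟨e, e⟩, Mia must be the function: Mia : ⟨⟨e, e⟩, ⟨t, t⟩⟩.

⟨⟨e, e⟩, ⟨t, t⟩⟩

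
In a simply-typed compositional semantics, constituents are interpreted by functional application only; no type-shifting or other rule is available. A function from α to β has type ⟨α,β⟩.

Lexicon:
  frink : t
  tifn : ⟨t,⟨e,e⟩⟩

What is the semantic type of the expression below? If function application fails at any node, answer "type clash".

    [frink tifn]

[frink tifn]: ⟨t,⟨e,e⟩⟩ applied to t yields ⟨e,e⟩.

⟨e,e⟩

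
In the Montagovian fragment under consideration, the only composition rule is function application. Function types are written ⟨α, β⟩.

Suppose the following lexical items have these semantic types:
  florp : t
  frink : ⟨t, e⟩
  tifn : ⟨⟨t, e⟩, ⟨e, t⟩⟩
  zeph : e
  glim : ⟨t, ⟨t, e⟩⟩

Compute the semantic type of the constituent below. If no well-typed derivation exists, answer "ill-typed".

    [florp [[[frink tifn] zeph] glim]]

[frink tifn]: functor tifn : ⟨⟨t, e⟩, ⟨e, t⟩⟩, argument frink : ⟨t, e⟩; result ⟨e, t⟩.
[[frink tifn] zeph]: functor [frink tifn] : ⟨e, t⟩, argument zeph : e; result t.
[[[frink tifn] zeph] glim]: functor glim : ⟨t, ⟨t, e⟩⟩, argument [[frink tifn] zeph] : t; result ⟨t, e⟩.
[florp [[[frink tifn] zeph] glim]]: functor [[[frink tifn] zeph] glim] : ⟨t, e⟩, argument florp : t; result e.

e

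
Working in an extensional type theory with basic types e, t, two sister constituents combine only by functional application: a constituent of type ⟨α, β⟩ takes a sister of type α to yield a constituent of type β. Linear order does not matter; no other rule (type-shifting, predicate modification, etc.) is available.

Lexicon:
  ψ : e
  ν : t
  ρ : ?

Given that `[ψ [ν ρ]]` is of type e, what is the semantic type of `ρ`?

⟨t, ⟨e, e⟩⟩

At [ψ [ν ρ]] (required: e): ψ is e, which is not a function with range e; hence [ν ρ] is the functor — type ⟨e, e⟩.
At [ν ρ] (required: ⟨e, e⟩): ν is t, which is not a function with range ⟨e, e⟩; hence ρ is the functor — type ⟨t, ⟨e, e⟩⟩.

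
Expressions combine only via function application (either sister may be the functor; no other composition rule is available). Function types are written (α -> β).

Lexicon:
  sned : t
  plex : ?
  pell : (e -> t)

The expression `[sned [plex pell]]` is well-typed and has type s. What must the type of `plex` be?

((e -> t) -> (t -> s))

[sned [plex pell]] must have type s. The sister sned has type t; that is not a function onto s, so [plex pell] must be the functor, of type (t -> s).
[plex pell] must have type (t -> s). The sister pell has type (e -> t); that is not a function onto (t -> s), so plex must be the functor, of type ((e -> t) -> (t -> s)).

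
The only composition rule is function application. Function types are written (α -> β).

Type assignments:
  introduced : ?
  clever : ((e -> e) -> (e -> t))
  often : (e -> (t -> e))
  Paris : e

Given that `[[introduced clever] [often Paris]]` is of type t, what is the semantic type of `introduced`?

(((e -> e) -> (e -> t)) -> ((t -> e) -> t))

At [[introduced clever] [often Paris]] (required: t): [often Paris] is (t -> e), which is not a function with range t; hence [introduced clever] is the functor — type ((t -> e) -> t).
At [introduced clever] (required: ((t -> e) -> t)): clever is ((e -> e) -> (e -> t)), which is not a function with range ((t -> e) -> t); hence introduced is the functor — type (((e -> e) -> (e -> t)) -> ((t -> e) -> t)).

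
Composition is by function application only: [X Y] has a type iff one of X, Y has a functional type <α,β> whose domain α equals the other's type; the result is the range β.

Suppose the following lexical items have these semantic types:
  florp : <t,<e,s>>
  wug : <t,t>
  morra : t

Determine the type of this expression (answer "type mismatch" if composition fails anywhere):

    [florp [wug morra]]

[wug morra]: wug is <t,t>, morra is t; result t.
[florp [wug morra]]: florp is <t,<e,s>>, [wug morra] is t; result <e,s>.

<e,s>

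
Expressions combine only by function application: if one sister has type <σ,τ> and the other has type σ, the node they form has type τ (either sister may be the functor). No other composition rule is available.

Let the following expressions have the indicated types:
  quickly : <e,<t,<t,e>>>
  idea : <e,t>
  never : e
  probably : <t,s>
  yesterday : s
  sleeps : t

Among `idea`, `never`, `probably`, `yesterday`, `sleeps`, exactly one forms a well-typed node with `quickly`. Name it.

idea : <e,t> — does not combine with quickly.
never — combines: quickly : <e,<t,<t,e>>> takes never : e as argument, giving <t,<t,e>>.
probably : <t,s> — does not combine with quickly.
yesterday : s — does not combine with quickly.
sleeps : t — does not combine with quickly.

never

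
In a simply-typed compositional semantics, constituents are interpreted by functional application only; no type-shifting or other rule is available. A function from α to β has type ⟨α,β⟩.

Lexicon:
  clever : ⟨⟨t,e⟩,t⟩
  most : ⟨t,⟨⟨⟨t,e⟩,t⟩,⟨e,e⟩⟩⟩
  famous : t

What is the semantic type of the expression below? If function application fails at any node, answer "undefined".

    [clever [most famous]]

⟨e,e⟩

At [most famous], most : ⟨t,⟨⟨⟨t,e⟩,t⟩,⟨e,e⟩⟩⟩ takes famous : t, giving ⟨⟨⟨t,e⟩,t⟩,⟨e,e⟩⟩.
At [clever [most famous]], [most famous] : ⟨⟨⟨t,e⟩,t⟩,⟨e,e⟩⟩ takes clever : ⟨⟨t,e⟩,t⟩, giving ⟨e,e⟩.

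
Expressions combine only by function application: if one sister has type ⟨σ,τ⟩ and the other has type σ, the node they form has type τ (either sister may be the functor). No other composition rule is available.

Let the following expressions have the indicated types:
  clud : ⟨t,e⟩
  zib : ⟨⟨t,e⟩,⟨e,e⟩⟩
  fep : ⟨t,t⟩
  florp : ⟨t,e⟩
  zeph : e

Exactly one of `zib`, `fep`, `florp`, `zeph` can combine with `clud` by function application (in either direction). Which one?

zib — combines: zib : ⟨⟨t,e⟩,⟨e,e⟩⟩ takes clud : ⟨t,e⟩ as argument, giving ⟨e,e⟩.
fep : ⟨t,t⟩ — does not combine with clud.
florp : ⟨t,e⟩ — does not combine with clud.
zeph : e — does not combine with clud.

zib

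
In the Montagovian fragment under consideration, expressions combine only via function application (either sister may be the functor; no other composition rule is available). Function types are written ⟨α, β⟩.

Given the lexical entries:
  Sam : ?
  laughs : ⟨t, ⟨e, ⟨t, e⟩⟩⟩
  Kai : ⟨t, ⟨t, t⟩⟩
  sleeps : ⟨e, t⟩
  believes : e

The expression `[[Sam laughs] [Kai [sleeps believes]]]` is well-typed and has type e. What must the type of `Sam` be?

⟨⟨t, ⟨e, ⟨t, e⟩⟩⟩, ⟨⟨t, t⟩, e⟩⟩

[[Sam laughs] [Kai [sleeps believes]]] must have type e. The sister [Kai [sleeps believes]] has type ⟨t, t⟩; that is not a function onto e, so [Sam laughs] must be the functor, of type ⟨⟨t, t⟩, e⟩.
[Sam laughs] must have type ⟨⟨t, t⟩, e⟩. The sister laughs has type ⟨t, ⟨e, ⟨t, e⟩⟩⟩; that is not a function onto ⟨⟨t, t⟩, e⟩, so Sam must be the functor, of type ⟨⟨t, ⟨e, ⟨t, e⟩⟩⟩, ⟨⟨t, t⟩, e⟩⟩.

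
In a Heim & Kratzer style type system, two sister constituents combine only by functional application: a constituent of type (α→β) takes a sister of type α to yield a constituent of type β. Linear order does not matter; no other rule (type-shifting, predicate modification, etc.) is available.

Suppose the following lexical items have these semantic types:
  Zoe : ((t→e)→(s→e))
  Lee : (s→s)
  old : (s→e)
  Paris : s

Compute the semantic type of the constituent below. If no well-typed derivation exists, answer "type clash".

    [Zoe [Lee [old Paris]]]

At [old Paris], old : (s→e) takes Paris : s, giving e.
At [Lee [old Paris]]: neither (s→s) nor e can take the other as argument; the node is ill-typed.

type clash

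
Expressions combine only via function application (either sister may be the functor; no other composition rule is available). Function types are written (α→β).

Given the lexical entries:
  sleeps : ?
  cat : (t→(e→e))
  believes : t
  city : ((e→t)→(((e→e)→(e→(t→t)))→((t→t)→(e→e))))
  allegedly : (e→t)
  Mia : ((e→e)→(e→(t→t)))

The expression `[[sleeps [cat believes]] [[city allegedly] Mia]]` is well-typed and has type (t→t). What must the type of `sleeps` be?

[[sleeps [cat believes]] [[city allegedly] Mia]] must have type (t→t). The sister [[city allegedly] Mia] has type ((t→t)→(e→e)); that is not a function onto (t→t), so [sleeps [cat believes]] must be the functor, of type (((t→t)→(e→e))→(t→t)).
[sleeps [cat believes]] must have type (((t→t)→(e→e))→(t→t)). The sister [cat believes] has type (e→e); that is not a function onto (((t→t)→(e→e))→(t→t)), so sleeps must be the functor, of type ((e→e)→(((t→t)→(e→e))→(t→t))).

((e→e)→(((t→t)→(e→e))→(t→t)))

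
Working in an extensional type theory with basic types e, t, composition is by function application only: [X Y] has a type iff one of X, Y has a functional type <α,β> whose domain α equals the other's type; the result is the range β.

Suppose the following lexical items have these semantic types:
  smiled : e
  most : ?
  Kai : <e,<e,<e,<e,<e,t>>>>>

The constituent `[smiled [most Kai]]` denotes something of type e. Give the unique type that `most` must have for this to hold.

<<e,<e,<e,<e,<e,t>>>>>,<e,e>>

For [smiled [most Kai]] to have type e with smiled of type e, [most Kai] must be the function: [most Kai] : <e,e>.
For [most Kai] to have type <e,e> with Kai of type <e,<e,<e,<e,<e,t>>>>>, most must be the function: most : <<e,<e,<e,<e,<e,t>>>>>,<e,e>>.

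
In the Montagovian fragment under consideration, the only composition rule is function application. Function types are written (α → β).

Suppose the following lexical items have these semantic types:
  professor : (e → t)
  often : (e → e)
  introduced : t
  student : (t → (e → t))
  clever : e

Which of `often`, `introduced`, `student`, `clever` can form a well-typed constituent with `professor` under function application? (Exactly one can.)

often : (e → e) — does not combine with professor.
introduced : t — does not combine with professor.
student : (t → (e → t)) — does not combine with professor.
clever — combines: professor : (e → t) takes clever : e as argument, giving t.

clever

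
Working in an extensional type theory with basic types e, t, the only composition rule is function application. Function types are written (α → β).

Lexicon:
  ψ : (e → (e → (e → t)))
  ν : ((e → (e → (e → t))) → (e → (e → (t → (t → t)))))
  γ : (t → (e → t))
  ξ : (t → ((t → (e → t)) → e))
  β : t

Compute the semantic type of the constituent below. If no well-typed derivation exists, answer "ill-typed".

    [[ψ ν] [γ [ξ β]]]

[ψ ν] — ν of type ((e → (e → (e → t))) → (e → (e → (t → (t → t))))) combines with ψ of type (e → (e → (e → t))): type (e → (e → (t → (t → t)))).
[ξ β] — ξ of type (t → ((t → (e → t)) → e)) combines with β of type t: type ((t → (e → t)) → e).
[γ [ξ β]] — [ξ β] of type ((t → (e → t)) → e) combines with γ of type (t → (e → t)): type e.
[[ψ ν] [γ [ξ β]]] — [ψ ν] of type (e → (e → (t → (t → t)))) combines with [γ [ξ β]] of type e: type (e → (t → (t → t))).

(e → (t → (t → t)))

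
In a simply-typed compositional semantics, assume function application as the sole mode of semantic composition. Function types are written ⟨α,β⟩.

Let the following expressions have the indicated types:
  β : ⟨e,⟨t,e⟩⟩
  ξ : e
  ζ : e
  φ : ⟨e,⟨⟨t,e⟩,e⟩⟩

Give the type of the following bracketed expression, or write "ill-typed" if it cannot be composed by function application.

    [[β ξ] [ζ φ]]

e

[β ξ]: ⟨e,⟨t,e⟩⟩ applied to e yields ⟨t,e⟩.
[ζ φ]: ⟨e,⟨⟨t,e⟩,e⟩⟩ applied to e yields ⟨⟨t,e⟩,e⟩.
[[β ξ] [ζ φ]]: ⟨⟨t,e⟩,e⟩ applied to ⟨t,e⟩ yields e.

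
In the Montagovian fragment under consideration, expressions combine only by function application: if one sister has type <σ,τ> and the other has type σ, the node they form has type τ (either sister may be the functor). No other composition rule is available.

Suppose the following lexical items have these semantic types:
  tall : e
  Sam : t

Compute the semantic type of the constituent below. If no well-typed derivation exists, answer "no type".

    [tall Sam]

[tall Sam]: e with t — neither is a function whose domain matches the other; composition fails here.

no type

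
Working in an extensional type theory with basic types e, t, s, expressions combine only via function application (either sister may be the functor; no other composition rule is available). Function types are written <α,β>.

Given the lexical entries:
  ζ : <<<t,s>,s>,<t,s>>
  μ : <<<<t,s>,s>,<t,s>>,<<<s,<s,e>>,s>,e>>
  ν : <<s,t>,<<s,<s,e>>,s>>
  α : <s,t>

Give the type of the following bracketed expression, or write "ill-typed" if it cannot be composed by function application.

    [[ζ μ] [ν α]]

[ζ μ]: functor μ : <<<<t,s>,s>,<t,s>>,<<<s,<s,e>>,s>,e>>, argument ζ : <<<t,s>,s>,<t,s>>; result <<<s,<s,e>>,s>,e>.
[ν α]: functor ν : <<s,t>,<<s,<s,e>>,s>>, argument α : <s,t>; result <<s,<s,e>>,s>.
[[ζ μ] [ν α]]: functor [ζ μ] : <<<s,<s,e>>,s>,e>, argument [ν α] : <<s,<s,e>>,s>; result e.

e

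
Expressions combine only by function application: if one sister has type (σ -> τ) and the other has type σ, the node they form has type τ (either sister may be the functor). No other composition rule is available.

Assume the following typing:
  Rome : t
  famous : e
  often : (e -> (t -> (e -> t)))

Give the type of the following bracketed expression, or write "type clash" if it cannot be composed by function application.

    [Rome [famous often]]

[famous often] — often of type (e -> (t -> (e -> t))) combines with famous of type e: type (t -> (e -> t)).
[Rome [famous often]] — [famous often] of type (t -> (e -> t)) combines with Rome of type t: type (e -> t).

(e -> t)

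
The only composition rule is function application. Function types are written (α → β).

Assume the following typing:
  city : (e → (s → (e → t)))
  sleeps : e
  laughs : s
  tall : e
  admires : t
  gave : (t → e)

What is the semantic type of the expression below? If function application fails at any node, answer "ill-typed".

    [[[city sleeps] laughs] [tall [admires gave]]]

[city sleeps] — city of type (e → (s → (e → t))) combines with sleeps of type e: type (s → (e → t)).
[[city sleeps] laughs] — [city sleeps] of type (s → (e → t)) combines with laughs of type s: type (e → t).
[admires gave] — gave of type (t → e) combines with admires of type t: type e.
At [tall [admires gave]]: neither e nor e can take the other as argument; the node is ill-typed.

ill-typed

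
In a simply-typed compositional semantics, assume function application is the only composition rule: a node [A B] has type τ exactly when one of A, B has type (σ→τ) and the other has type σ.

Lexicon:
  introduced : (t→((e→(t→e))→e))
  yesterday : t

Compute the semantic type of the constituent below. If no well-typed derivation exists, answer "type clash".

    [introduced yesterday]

((e→(t→e))→e)

At [introduced yesterday], introduced : (t→((e→(t→e))→e)) takes yesterday : t, giving ((e→(t→e))→e).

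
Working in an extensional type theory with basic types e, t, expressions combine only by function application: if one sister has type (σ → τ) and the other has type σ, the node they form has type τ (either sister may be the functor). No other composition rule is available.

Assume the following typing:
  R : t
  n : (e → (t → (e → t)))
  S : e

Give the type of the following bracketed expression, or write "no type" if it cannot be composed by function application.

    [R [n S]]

[n S]: n is (e → (t → (e → t))), S is e; result (t → (e → t)).
[R [n S]]: [n S] is (t → (e → t)), R is t; result (e → t).

(e → t)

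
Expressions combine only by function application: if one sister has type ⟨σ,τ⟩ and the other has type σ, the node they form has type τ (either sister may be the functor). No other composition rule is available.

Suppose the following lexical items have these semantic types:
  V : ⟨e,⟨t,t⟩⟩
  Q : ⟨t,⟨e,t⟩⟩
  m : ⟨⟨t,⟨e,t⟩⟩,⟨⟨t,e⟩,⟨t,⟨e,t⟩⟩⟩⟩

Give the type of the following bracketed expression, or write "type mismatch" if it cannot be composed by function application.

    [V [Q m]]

type mismatch

At [Q m], m : ⟨⟨t,⟨e,t⟩⟩,⟨⟨t,e⟩,⟨t,⟨e,t⟩⟩⟩⟩ takes Q : ⟨t,⟨e,t⟩⟩, giving ⟨⟨t,e⟩,⟨t,⟨e,t⟩⟩⟩.
At [V [Q m]]: neither ⟨e,⟨t,t⟩⟩ nor ⟨⟨t,e⟩,⟨t,⟨e,t⟩⟩⟩ can take the other as argument; the node is ill-typed.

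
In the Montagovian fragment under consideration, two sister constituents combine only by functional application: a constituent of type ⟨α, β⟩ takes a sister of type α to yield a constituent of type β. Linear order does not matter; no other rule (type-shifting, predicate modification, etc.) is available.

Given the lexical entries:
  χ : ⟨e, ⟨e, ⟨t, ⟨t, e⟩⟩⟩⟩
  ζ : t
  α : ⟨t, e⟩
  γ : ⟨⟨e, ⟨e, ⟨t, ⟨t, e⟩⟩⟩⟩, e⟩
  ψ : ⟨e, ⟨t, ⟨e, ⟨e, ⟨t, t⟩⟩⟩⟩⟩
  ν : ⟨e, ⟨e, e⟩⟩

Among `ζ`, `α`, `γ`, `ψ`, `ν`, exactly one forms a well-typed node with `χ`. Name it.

ζ : t — no; χ wants e, and ζ wants nothing (atomic).
α : ⟨t, e⟩ — no; χ wants e, and α wants t.
γ — combines: γ : ⟨⟨e, ⟨e, ⟨t, ⟨t, e⟩⟩⟩⟩, e⟩ takes χ : ⟨e, ⟨e, ⟨t, ⟨t, e⟩⟩⟩⟩ as argument, giving e.
ψ : ⟨e, ⟨t, ⟨e, ⟨e, ⟨t, t⟩⟩⟩⟩⟩ — no; χ wants e, and ψ wants e.
ν : ⟨e, ⟨e, e⟩⟩ — no; χ wants e, and ν wants e.

γ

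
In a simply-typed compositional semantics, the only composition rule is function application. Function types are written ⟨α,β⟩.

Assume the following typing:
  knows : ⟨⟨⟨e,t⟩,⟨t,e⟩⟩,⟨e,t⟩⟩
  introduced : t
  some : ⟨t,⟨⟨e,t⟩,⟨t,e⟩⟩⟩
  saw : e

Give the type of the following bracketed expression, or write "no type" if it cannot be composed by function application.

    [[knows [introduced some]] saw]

[introduced some]: ⟨t,⟨⟨e,t⟩,⟨t,e⟩⟩⟩ applied to t yields ⟨⟨e,t⟩,⟨t,e⟩⟩.
[knows [introduced some]]: ⟨⟨⟨e,t⟩,⟨t,e⟩⟩,⟨e,t⟩⟩ applied to ⟨⟨e,t⟩,⟨t,e⟩⟩ yields ⟨e,t⟩.
[[knows [introduced some]] saw]: ⟨e,t⟩ applied to e yields t.

t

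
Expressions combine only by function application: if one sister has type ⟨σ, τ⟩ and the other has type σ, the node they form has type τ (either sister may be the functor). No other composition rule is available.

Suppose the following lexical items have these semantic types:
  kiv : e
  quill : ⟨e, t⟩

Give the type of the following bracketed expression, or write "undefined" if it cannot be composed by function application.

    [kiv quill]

[kiv quill]: ⟨e, t⟩ applied to e yields t.

t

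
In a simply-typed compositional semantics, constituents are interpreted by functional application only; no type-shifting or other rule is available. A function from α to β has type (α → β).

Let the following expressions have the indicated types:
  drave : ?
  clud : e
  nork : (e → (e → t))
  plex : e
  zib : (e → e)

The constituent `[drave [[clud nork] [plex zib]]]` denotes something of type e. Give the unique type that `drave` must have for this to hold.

(t → e)

At [drave [[clud nork] [plex zib]]] (required: e): [[clud nork] [plex zib]] is t, which is not a function with range e; hence drave is the functor — type (t → e).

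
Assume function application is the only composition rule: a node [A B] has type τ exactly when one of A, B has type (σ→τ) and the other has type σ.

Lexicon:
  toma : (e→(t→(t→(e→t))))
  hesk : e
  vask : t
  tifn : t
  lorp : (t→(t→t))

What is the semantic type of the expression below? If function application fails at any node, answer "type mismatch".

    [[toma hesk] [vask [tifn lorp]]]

(t→(e→t))

[toma hesk]: toma is (e→(t→(t→(e→t)))), hesk is e; result (t→(t→(e→t))).
[tifn lorp]: lorp is (t→(t→t)), tifn is t; result (t→t).
[vask [tifn lorp]]: [tifn lorp] is (t→t), vask is t; result t.
[[toma hesk] [vask [tifn lorp]]]: [toma hesk] is (t→(t→(e→t))), [vask [tifn lorp]] is t; result (t→(e→t)).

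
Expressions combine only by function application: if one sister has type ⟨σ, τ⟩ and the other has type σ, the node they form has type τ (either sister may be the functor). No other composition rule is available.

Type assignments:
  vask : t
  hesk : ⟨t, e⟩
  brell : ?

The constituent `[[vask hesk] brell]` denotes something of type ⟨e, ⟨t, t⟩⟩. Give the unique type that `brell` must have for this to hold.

⟨e, ⟨e, ⟨t, t⟩⟩⟩

At [[vask hesk] brell] (required: ⟨e, ⟨t, t⟩⟩): [vask hesk] is e, which is not a function with range ⟨e, ⟨t, t⟩⟩; hence brell is the functor — type ⟨e, ⟨e, ⟨t, t⟩⟩⟩.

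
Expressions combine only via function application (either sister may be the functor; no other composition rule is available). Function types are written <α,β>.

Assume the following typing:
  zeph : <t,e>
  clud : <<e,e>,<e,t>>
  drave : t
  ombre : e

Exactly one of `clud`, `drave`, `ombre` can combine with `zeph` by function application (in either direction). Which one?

clud : <<e,e>,<e,t>> — does not combine with zeph.
drave — combines: zeph : <t,e> takes drave : t as argument, giving e.
ombre : e — does not combine with zeph.

drave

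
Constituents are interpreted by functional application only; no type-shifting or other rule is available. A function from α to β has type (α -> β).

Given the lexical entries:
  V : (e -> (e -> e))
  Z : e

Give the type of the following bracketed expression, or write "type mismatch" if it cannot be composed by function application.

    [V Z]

(e -> e)

[V Z] — V of type (e -> (e -> e)) combines with Z of type e: type (e -> e).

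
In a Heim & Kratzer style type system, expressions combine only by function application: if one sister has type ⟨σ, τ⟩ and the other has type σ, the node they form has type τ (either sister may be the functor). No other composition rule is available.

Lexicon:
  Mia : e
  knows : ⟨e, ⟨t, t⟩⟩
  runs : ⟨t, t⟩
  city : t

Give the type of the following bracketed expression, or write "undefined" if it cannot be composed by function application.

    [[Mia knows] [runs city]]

t

[Mia knows] — knows of type ⟨e, ⟨t, t⟩⟩ combines with Mia of type e: type ⟨t, t⟩.
[runs city] — runs of type ⟨t, t⟩ combines with city of type t: type t.
[[Mia knows] [runs city]] — [Mia knows] of type ⟨t, t⟩ combines with [runs city] of type t: type t.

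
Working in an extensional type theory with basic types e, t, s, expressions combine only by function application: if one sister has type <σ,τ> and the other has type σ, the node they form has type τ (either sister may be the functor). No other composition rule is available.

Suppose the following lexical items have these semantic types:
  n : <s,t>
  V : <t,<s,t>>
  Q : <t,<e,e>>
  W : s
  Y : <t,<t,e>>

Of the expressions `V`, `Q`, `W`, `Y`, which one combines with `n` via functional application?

V : <t,<s,t>> — does not combine with n.
Q : <t,<e,e>> — does not combine with n.
W — combines: n : <s,t> takes W : s as argument, giving t.
Y : <t,<t,e>> — does not combine with n.

W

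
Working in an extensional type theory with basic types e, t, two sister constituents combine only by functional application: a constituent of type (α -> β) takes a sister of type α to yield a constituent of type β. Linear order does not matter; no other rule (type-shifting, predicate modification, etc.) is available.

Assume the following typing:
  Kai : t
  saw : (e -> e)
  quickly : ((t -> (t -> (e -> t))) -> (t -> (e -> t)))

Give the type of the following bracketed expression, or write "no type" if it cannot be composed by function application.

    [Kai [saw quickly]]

[saw quickly]: (e -> e) and ((t -> (t -> (e -> t))) -> (t -> (e -> t))) cannot combine by function application — type clash.

no type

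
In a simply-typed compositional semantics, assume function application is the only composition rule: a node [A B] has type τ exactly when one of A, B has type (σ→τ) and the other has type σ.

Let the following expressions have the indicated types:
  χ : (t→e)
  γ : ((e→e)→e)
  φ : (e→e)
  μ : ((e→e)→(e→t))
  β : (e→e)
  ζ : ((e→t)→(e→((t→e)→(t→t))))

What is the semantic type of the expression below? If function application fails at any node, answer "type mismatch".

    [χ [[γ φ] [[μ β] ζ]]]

At [γ φ], γ : ((e→e)→e) takes φ : (e→e), giving e.
At [μ β], μ : ((e→e)→(e→t)) takes β : (e→e), giving (e→t).
At [[μ β] ζ], ζ : ((e→t)→(e→((t→e)→(t→t)))) takes [μ β] : (e→t), giving (e→((t→e)→(t→t))).
At [[γ φ] [[μ β] ζ]], [[μ β] ζ] : (e→((t→e)→(t→t))) takes [γ φ] : e, giving ((t→e)→(t→t)).
At [χ [[γ φ] [[μ β] ζ]]], [[γ φ] [[μ β] ζ]] : ((t→e)→(t→t)) takes χ : (t→e), giving (t→t).

(t→t)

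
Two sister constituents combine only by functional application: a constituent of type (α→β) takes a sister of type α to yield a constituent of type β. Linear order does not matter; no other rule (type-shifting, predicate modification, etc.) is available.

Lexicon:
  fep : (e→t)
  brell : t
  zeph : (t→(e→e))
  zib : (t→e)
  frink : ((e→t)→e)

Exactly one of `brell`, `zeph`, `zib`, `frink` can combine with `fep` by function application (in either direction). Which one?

frink

brell : t — neither side's domain matches the other.
zeph : (t→(e→e)) — neither side's domain matches the other.
zib : (t→e) — neither side's domain matches the other.
frink — combines: frink : ((e→t)→e) takes fep : (e→t) as argument, giving e.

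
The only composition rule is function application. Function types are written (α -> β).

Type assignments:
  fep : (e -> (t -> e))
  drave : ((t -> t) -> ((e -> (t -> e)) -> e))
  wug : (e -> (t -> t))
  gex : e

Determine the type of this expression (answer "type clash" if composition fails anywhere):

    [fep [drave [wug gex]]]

e

[wug gex]: functor wug : (e -> (t -> t)), argument gex : e; result (t -> t).
[drave [wug gex]]: functor drave : ((t -> t) -> ((e -> (t -> e)) -> e)), argument [wug gex] : (t -> t); result ((e -> (t -> e)) -> e).
[fep [drave [wug gex]]]: functor [drave [wug gex]] : ((e -> (t -> e)) -> e), argument fep : (e -> (t -> e)); result e.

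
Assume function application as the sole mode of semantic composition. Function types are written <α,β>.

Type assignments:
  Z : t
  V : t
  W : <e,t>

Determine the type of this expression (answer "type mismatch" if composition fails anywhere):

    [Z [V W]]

type mismatch

At [V W]: neither t nor <e,t> can take the other as argument; the node is ill-typed.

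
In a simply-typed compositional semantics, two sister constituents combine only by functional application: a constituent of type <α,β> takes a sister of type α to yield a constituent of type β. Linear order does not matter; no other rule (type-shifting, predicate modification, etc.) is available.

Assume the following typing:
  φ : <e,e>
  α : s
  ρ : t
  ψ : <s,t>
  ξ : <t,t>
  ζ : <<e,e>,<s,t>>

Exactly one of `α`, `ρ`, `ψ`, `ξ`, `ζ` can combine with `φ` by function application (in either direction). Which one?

α : s — does not combine with φ.
ρ : t — does not combine with φ.
ψ : <s,t> — does not combine with φ.
ξ : <t,t> — does not combine with φ.
ζ — combines: ζ : <<e,e>,<s,t>> takes φ : <e,e> as argument, giving <s,t>.

ζ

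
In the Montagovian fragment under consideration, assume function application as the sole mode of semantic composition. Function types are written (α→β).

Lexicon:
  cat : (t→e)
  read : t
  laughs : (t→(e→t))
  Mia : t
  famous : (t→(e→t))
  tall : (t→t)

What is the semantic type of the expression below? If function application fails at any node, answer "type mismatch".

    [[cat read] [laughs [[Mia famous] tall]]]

type mismatch

[cat read] — cat of type (t→e) combines with read of type t: type e.
[Mia famous] — famous of type (t→(e→t)) combines with Mia of type t: type (e→t).
[[Mia famous] tall]: (e→t) with (t→t) — neither is a function whose domain matches the other; composition fails here.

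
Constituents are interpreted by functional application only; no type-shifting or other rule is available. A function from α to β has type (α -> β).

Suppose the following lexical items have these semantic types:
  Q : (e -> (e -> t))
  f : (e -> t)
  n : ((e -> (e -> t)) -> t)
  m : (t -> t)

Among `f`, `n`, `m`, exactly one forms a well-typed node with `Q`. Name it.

n

f : (e -> t) — neither side's domain matches the other.
n — combines: n : ((e -> (e -> t)) -> t) takes Q : (e -> (e -> t)) as argument, giving t.
m : (t -> t) — neither side's domain matches the other.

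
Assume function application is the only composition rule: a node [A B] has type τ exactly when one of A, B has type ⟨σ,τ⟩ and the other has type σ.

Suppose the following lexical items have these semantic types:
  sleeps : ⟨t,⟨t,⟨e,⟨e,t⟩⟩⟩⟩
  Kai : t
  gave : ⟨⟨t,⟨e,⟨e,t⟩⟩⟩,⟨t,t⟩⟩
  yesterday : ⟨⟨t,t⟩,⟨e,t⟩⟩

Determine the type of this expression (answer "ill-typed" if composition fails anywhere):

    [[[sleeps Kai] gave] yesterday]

⟨e,t⟩

At [sleeps Kai], sleeps : ⟨t,⟨t,⟨e,⟨e,t⟩⟩⟩⟩ takes Kai : t, giving ⟨t,⟨e,⟨e,t⟩⟩⟩.
At [[sleeps Kai] gave], gave : ⟨⟨t,⟨e,⟨e,t⟩⟩⟩,⟨t,t⟩⟩ takes [sleeps Kai] : ⟨t,⟨e,⟨e,t⟩⟩⟩, giving ⟨t,t⟩.
At [[[sleeps Kai] gave] yesterday], yesterday : ⟨⟨t,t⟩,⟨e,t⟩⟩ takes [[sleeps Kai] gave] : ⟨t,t⟩, giving ⟨e,t⟩.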